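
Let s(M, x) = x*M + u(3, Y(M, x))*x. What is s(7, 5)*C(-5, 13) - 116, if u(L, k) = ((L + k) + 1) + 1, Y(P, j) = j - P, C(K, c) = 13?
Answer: 534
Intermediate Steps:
u(L, k) = 2 + L + k (u(L, k) = (1 + L + k) + 1 = 2 + L + k)
s(M, x) = M*x + x*(5 + x - M) (s(M, x) = x*M + (2 + 3 + (x - M))*x = M*x + (5 + x - M)*x = M*x + x*(5 + x - M))
s(7, 5)*C(-5, 13) - 116 = (5*(5 + 5))*13 - 116 = (5*10)*13 - 116 = 50*13 - 116 = 650 - 116 = 534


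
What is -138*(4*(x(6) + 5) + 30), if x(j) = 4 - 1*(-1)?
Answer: -9660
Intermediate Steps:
x(j) = 5 (x(j) = 4 + 1 = 5)
-138*(4*(x(6) + 5) + 30) = -138*(4*(5 + 5) + 30) = -138*(4*10 + 30) = -138*(40 + 30) = -138*70 = -9660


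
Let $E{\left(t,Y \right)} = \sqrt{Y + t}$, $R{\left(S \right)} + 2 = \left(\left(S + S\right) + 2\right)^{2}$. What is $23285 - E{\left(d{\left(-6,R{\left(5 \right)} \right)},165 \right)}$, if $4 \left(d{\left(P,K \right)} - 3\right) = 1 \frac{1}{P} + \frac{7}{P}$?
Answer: $23285 - \frac{\sqrt{1509}}{3} \approx 23272.0$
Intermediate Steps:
$R{\left(S \right)} = -2 + \left(2 + 2 S\right)^{2}$ ($R{\left(S \right)} = -2 + \left(\left(S + S\right) + 2\right)^{2} = -2 + \left(2 S + 2\right)^{2} = -2 + \left(2 + 2 S\right)^{2}$)
$d{\left(P,K \right)} = 3 + \frac{2}{P}$ ($d{\left(P,K \right)} = 3 + \frac{1 \frac{1}{P} + \frac{7}{P}}{4} = 3 + \frac{\frac{1}{P} + \frac{7}{P}}{4} = 3 + \frac{8 \frac{1}{P}}{4} = 3 + \frac{2}{P}$)
$23285 - E{\left(d{\left(-6,R{\left(5 \right)} \right)},165 \right)} = 23285 - \sqrt{165 + \left(3 + \frac{2}{-6}\right)} = 23285 - \sqrt{165 + \left(3 + 2 \left(- \frac{1}{6}\right)\right)} = 23285 - \sqrt{165 + \left(3 - \frac{1}{3}\right)} = 23285 - \sqrt{165 + \frac{8}{3}} = 23285 - \sqrt{\frac{503}{3}} = 23285 - \frac{\sqrt{1509}}{3}$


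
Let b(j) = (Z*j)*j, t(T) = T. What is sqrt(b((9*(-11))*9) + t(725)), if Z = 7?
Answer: 2*sqrt(1389473) ≈ 2357.5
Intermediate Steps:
b(j) = 7*j**2 (b(j) = (7*j)*j = 7*j**2)
sqrt(b((9*(-11))*9) + t(725)) = sqrt(7*((9*(-11))*9)**2 + 725) = sqrt(7*(-99*9)**2 + 725) = sqrt(7*(-891)**2 + 725) = sqrt(7*793881 + 725) = sqrt(5557167 + 725) = sqrt(5557892) = 2*sqrt(1389473)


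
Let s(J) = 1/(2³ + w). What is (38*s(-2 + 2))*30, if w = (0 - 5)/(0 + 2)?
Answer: 2280/11 ≈ 207.27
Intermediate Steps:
w = -5/2 ≈ -2.5000
s(J) = 2/11 (s(J) = 1/(2³ - 5/2) = 1/(8 - 5/2) = 1/(11/2) = 2/11)
(38*s(-2 + 2))*30 = (38*(2/11))*30 = (76/11)*30 = 2280/11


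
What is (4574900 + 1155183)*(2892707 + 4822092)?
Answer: 44206438598317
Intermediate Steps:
(4574900 + 1155183)*(2892707 + 4822092) = 5730083*7714799 = 44206438598317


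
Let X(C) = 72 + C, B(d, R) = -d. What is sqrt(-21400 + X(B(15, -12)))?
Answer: I*sqrt(21343) ≈ 146.09*I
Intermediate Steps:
sqrt(-21400 + X(B(15, -12))) = sqrt(-21400 + (72 - 1*15)) = sqrt(-21400 + (72 - 15)) = sqrt(-21400 + 57) = sqrt(-21343) = I*sqrt(21343)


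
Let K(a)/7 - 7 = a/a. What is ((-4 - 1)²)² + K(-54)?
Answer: 681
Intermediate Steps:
K(a) = 56 (K(a) = 49 + 7*(a/a) = 49 + 7*1 = 49 + 7 = 56)
((-4 - 1)²)² + K(-54) = ((-4 - 1)²)² + 56 = ((-5)²)² + 56 = 25² + 56 = 625 + 56 = 681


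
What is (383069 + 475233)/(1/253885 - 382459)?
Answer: -108955001635/48550301607 ≈ -2.2442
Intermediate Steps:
(383069 + 475233)/(1/253885 - 382459) = 858302/(1/253885 - 382459) = 858302/(-97100603214/253885) = 858302*(-253885/97100603214) = -108955001635/48550301607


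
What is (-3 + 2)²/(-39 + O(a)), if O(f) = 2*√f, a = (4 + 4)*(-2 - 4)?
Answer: -13/571 - 8*I*√3/1713 ≈ -0.022767 - 0.008089*I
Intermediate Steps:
a = -48 (a = 8*(-6) = -48)
(-3 + 2)²/(-39 + O(a)) = (-3 + 2)²/(-39 + 2*√(-48)) = (-1)²/(-39 + 2*(4*I*√3)) = 1/(-39 + 8*I*√3)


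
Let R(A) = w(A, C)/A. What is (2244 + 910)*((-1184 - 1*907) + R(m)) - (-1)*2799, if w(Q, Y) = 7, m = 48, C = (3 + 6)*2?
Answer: -158202121/24 ≈ -6.5918e+6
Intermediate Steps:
C = 18 (C = 9*2 = 18)
R(A) = 7/A
(2244 + 910)*((-1184 - 1*907) + R(m)) - (-1)*2799 = (2244 + 910)*((-1184 - 1*907) + 7/48) - (-1)*2799 = 3154*((-1184 - 907) + 7*(1/48)) - 1*(-2799) = 3154*(-2091 + 7/48) + 2799 = 3154*(-100361/48) + 2799 = -158269297/24 + 2799 = -158202121/24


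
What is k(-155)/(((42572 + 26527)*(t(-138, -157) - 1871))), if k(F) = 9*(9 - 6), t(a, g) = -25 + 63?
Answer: -3/14073163 ≈ -2.1317e-7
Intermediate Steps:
t(a, g) = 38
k(F) = 27 (k(F) = 9*3 = 27)
k(-155)/(((42572 + 26527)*(t(-138, -157) - 1871))) = 27/(((42572 + 26527)*(38 - 1871))) = 27/((69099*(-1833))) = 27/(-126658467) = 27*(-1/126658467) = -3/14073163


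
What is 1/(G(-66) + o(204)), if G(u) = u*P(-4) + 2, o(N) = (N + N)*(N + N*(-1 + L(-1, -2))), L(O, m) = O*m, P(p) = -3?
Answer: 1/166664 ≈ 6.0001e-6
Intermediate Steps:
o(N) = 4*N² (o(N) = (N + N)*(N + N*(-1 - 1*(-2))) = (2*N)*(N + N*(-1 + 2)) = (2*N)*(N + N*1) = (2*N)*(N + N) = (2*N)*(2*N) = 4*N²)
G(u) = 2 - 3*u (G(u) = u*(-3) + 2 = -3*u + 2 = 2 - 3*u)
1/(G(-66) + o(204)) = 1/((2 - 3*(-66)) + 4*204²) = 1/((2 + 198) + 4*41616) = 1/(200 + 166464) = 1/166664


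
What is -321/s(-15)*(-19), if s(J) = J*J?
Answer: 2033/75 ≈ 27.107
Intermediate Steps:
s(J) = J**2
-321/s(-15)*(-19) = -321/((-15)**2)*(-19) = -321/225*(-19) = -321*1/225*(-19) = -107/75*(-19) = 2033/75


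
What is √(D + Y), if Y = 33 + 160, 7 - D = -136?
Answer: 4*√21 ≈ 18.330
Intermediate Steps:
D = 143 (D = 7 - 1*(-136) = 7 + 136 = 143)
Y = 193
√(D + Y) = √(143 + 193) = √336 = 4*√21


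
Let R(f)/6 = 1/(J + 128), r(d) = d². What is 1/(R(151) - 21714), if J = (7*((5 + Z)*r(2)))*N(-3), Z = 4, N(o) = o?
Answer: -314/6818199 ≈ -4.6053e-5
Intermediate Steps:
J = -756 (J = (7*((5 + 4)*2²))*(-3) = (7*(9*4))*(-3) = (7*36)*(-3) = 252*(-3) = -756)
R(f) = -3/314 (R(f) = 6/(-756 + 128) = 6/(-628) = 6*(-1/628) = -3/314)
1/(R(151) - 21714) = 1/(-3/314 - 21714) = 1/(-6818199/314) = -314/6818199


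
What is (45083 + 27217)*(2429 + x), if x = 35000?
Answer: 2706116700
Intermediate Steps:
(45083 + 27217)*(2429 + x) = (45083 + 27217)*(2429 + 35000) = 72300*37429 = 2706116700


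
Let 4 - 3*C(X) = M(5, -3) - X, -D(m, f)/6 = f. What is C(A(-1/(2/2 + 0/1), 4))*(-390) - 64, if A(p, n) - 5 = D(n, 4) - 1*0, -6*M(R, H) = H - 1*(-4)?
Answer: 5593/3 ≈ 1864.3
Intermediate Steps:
D(m, f) = -6*f
M(R, H) = -⅔ - H/6 (M(R, H) = -(H - 1*(-4))/6 = -(H + 4)/6 = -(4 + H)/6 = -⅔ - H/6)
A(p, n) = -19 (A(p, n) = 5 + (-6*4 - 1*0) = 5 + (-24 + 0) = 5 - 24 = -19)
C(X) = 25/18 + X/3 (C(X) = 4/3 - ((-⅔ - ⅙*(-3)) - X)/3 = 4/3 - ((-⅔ + ½) - X)/3 = 4/3 - (-⅙ - X)/3 = 4/3 + (1/18 + X/3) = 25/18 + X/3)
C(A(-1/(2/2 + 0/1), 4))*(-390) - 64 = (25/18 + (⅓)*(-19))*(-390) - 64 = (25/18 - 19/3)*(-390) - 64 = -89/18*(-390) - 64 = 5785/3 - 64 = 5593/3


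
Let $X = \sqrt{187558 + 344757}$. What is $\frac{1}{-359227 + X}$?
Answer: $- \frac{359227}{129043505214} - \frac{\sqrt{532315}}{129043505214} \approx -2.7894 \cdot 10^{-6}$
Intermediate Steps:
$X = \sqrt{532315} \approx 729.6$
$\frac{1}{-359227 + X} = \frac{1}{-359227 + \sqrt{532315}}$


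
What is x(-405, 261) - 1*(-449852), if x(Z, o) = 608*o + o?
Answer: 608801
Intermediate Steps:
x(Z, o) = 609*o
x(-405, 261) - 1*(-449852) = 609*261 - 1*(-449852) = 158949 + 449852 = 608801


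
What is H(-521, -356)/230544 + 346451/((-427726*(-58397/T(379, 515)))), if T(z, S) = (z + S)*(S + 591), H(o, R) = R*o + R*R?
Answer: 10846645022432735/719813560867596 ≈ 15.069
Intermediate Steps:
H(o, R) = R² + R*o (H(o, R) = R*o + R² = R² + R*o)
T(z, S) = (591 + S)*(S + z) (T(z, S) = (S + z)*(591 + S) = (591 + S)*(S + z))
H(-521, -356)/230544 + 346451/((-427726*(-58397/T(379, 515)))) = -356*(-356 - 521)/230544 + 346451/((-427726*(-58397/(515² + 591*515 + 591*379 + 515*379)))) = -356*(-877)*(1/230544) + 346451/((-427726*(-58397/(265225 + 304365 + 223989 + 195185)))) = 312212*(1/230544) + 346451/((-427726/(988764*(-1/58397)))) = 78053/57636 + 346451/((-427726/(-988764/58397))) = 78053/57636 + 346451/((-427726*(-58397/988764))) = 78053/57636 + 346451/(12488957611/494382) = 78053/57636 + 346451*(494382/12488957611) = 78053/57636 + 171279138282/12488957611 = 10846645022432735/719813560867596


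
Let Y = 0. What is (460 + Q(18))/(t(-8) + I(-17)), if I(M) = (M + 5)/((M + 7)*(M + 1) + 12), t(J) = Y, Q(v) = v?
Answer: -20554/3 ≈ -6851.3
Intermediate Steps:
t(J) = 0
I(M) = (5 + M)/(12 + (1 + M)*(7 + M)) (I(M) = (5 + M)/((7 + M)*(1 + M) + 12) = (5 + M)/((1 + M)*(7 + M) + 12) = (5 + M)/(12 + (1 + M)*(7 + M)))
(460 + Q(18))/(t(-8) + I(-17)) = (460 + 18)/(0 + (5 - 17)/(19 + (-17)² + 8*(-17))) = 478/(0 - 12/(19 + 289 - 136)) = 478/(0 - 12/172) = 478/(0 + (1/172)*(-12)) = 478/(0 - 3/43) = 478/(-3/43) = 478*(-43/3) = -20554/3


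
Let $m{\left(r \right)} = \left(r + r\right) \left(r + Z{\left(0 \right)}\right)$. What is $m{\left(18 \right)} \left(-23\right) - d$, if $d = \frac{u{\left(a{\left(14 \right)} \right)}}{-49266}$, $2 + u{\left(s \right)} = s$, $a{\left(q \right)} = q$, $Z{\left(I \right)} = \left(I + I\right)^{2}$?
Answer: $- \frac{122376742}{8211} \approx -14904.0$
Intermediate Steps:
$Z{\left(I \right)} = 4 I^{2}$ ($Z{\left(I \right)} = \left(2 I\right)^{2} = 4 I^{2}$)
$m{\left(r \right)} = 2 r^{2}$ ($m{\left(r \right)} = \left(r + r\right) \left(r + 4 \cdot 0^{2}\right) = 2 r \left(r + 4 \cdot 0\right) = 2 r \left(r + 0\right) = 2 r r = 2 r^{2}$)
$u{\left(s \right)} = -2 + s$
$d = - \frac{2}{8211}$ ($d = \frac{-2 + 14}{-49266} = 12 \left(- \frac{1}{49266}\right) = - \frac{2}{8211} \approx -0.00024358$)
$m{\left(18 \right)} \left(-23\right) - d = 2 \cdot 18^{2} \left(-23\right) - - \frac{2}{8211} = 2 \cdot 324 \left(-23\right) + \frac{2}{8211} = 648 \left(-23\right) + \frac{2}{8211} = -14904 + \frac{2}{8211} = - \frac{122376742}{8211}$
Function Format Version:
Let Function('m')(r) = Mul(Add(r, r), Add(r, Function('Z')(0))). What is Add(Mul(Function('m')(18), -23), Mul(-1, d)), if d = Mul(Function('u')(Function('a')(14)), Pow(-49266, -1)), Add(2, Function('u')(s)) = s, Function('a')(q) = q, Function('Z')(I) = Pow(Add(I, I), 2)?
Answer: Rational(-122376742, 8211) ≈ -14904.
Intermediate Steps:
Function('Z')(I) = Mul(4, Pow(I, 2)) (Function('Z')(I) = Pow(Mul(2, I), 2) = Mul(4, Pow(I, 2)))
Function('m')(r) = Mul(2, Pow(r, 2)) (Function('m')(r) = Mul(Add(r, r), Add(r, Mul(4, Pow(0, 2)))) = Mul(Mul(2, r), Add(r, Mul(4, 0))) = Mul(Mul(2, r), Add(r, 0)) = Mul(Mul(2, r), r) = Mul(2, Pow(r, 2)))
Function('u')(s) = Add(-2, s)
d = Rational(-2, 8211) (d = Mul(Add(-2, 14), Pow(-49266, -1)) = Mul(12, Rational(-1, 49266)) = Rational(-2, 8211) ≈ -0.00024358)
Add(Mul(Function('m')(18), -23), Mul(-1, d)) = Add(Mul(Mul(2, Pow(18, 2)), -23), Mul(-1, Rational(-2, 8211))) = Add(Mul(Mul(2, 324), -23), Rational(2, 8211)) = Add(Mul(648, -23), Rational(2, 8211)) = Add(-14904, Rational(2, 8211)) = Rational(-122376742, 8211)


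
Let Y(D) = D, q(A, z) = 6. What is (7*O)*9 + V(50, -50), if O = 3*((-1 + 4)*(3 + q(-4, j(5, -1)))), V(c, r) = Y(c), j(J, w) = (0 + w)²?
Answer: 5153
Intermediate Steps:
j(J, w) = w²
V(c, r) = c
O = 81 (O = 3*((-1 + 4)*(3 + 6)) = 3*(3*9) = 3*27 = 81)
(7*O)*9 + V(50, -50) = (7*81)*9 + 50 = 567*9 + 50 = 5103 + 50 = 5153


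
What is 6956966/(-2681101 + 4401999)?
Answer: 3478483/860449 ≈ 4.0426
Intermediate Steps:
6956966/(-2681101 + 4401999) = 6956966/1720898 = 6956966*(1/1720898) = 3478483/860449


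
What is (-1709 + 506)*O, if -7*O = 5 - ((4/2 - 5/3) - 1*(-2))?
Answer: 3208/7 ≈ 458.29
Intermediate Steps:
O = -8/21 (O = -(5 - ((4/2 - 5/3) - 1*(-2)))/7 = -(5 - ((4*(½) - 5*⅓) + 2))/7 = -(5 - ((2 - 5/3) + 2))/7 = -(5 - (⅓ + 2))/7 = -(5 - 1*7/3)/7 = -(5 - 7/3)/7 = -⅐*8/3 = -8/21 ≈ -0.38095)
(-1709 + 506)*O = (-1709 + 506)*(-8/21) = -1203*(-8/21) = 3208/7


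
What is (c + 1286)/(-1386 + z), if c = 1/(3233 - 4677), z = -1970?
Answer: -1856983/4846064 ≈ -0.38319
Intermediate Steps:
c = -1/1444 (c = 1/(-1444) = -1/1444 ≈ -0.00069252)
(c + 1286)/(-1386 + z) = (-1/1444 + 1286)/(-1386 - 1970) = (1856983/1444)/(-3356) = (1856983/1444)*(-1/3356) = -1856983/4846064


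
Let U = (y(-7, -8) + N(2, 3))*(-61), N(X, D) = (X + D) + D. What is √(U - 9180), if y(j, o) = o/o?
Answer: 3*I*√1081 ≈ 98.636*I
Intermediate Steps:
y(j, o) = 1
N(X, D) = X + 2*D (N(X, D) = (D + X) + D = X + 2*D)
U = -549 (U = (1 + (2 + 2*3))*(-61) = (1 + (2 + 6))*(-61) = (1 + 8)*(-61) = 9*(-61) = -549)
√(U - 9180) = √(-549 - 9180) = √(-9729) = 3*I*√1081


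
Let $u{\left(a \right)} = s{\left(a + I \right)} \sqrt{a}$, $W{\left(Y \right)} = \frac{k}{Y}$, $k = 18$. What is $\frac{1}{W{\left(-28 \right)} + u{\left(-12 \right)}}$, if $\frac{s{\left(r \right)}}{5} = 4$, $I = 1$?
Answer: $- \frac{42}{313627} - \frac{7840 i \sqrt{3}}{940881} \approx -0.00013392 - 0.014433 i$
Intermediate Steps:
$s{\left(r \right)} = 20$ ($s{\left(r \right)} = 5 \cdot 4 = 20$)
$W{\left(Y \right)} = \frac{18}{Y}$
$u{\left(a \right)} = 20 \sqrt{a}$
$\frac{1}{W{\left(-28 \right)} + u{\left(-12 \right)}} = \frac{1}{\frac{18}{-28} + 20 \sqrt{-12}} = \frac{1}{18 \left(- \frac{1}{28}\right) + 20 \cdot 2 i \sqrt{3}} = \frac{1}{- \frac{9}{14} + 40 i \sqrt{3}}$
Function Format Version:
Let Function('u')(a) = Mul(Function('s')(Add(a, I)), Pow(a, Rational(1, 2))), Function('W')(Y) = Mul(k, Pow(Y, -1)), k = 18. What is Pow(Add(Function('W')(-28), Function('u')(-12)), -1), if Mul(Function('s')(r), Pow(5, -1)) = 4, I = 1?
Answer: Add(Rational(-42, 313627), Mul(Rational(-7840, 940881), I, Pow(3, Rational(1, 2)))) ≈ Add(-0.00013392, Mul(-0.014433, I))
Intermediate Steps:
Function('s')(r) = 20 (Function('s')(r) = Mul(5, 4) = 20)
Function('W')(Y) = Mul(18, Pow(Y, -1))
Function('u')(a) = Mul(20, Pow(a, Rational(1, 2)))
Pow(Add(Function('W')(-28), Function('u')(-12)), -1) = Pow(Add(Mul(18, Pow(-28, -1)), Mul(20, Pow(-12, Rational(1, 2)))), -1) = Pow(Add(Mul(18, Rational(-1, 28)), Mul(20, Mul(2, I, Pow(3, Rational(1, 2))))), -1) = Pow(Add(Rational(-9, 14), Mul(40, I, Pow(3, Rational(1, 2)))), -1)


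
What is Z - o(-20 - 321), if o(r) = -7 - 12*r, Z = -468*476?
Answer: -226853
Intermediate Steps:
Z = -222768
Z - o(-20 - 321) = -222768 - (-7 - 12*(-20 - 321)) = -222768 - (-7 - 12*(-341)) = -222768 - (-7 + 4092) = -222768 - 1*4085 = -222768 - 4085 = -226853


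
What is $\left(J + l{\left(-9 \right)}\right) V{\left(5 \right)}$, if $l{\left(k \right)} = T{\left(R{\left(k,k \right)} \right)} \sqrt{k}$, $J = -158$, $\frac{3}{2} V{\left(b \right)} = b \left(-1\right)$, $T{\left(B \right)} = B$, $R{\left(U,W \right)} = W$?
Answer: $\frac{1580}{3} + 90 i \approx 526.67 + 90.0 i$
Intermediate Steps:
$V{\left(b \right)} = - \frac{2 b}{3}$ ($V{\left(b \right)} = \frac{2 b \left(-1\right)}{3} = \frac{2 \left(- b\right)}{3} = - \frac{2 b}{3}$)
$l{\left(k \right)} = k^{\frac{3}{2}}$ ($l{\left(k \right)} = k \sqrt{k} = k^{\frac{3}{2}}$)
$\left(J + l{\left(-9 \right)}\right) V{\left(5 \right)} = \left(-158 + \left(-9\right)^{\frac{3}{2}}\right) \left(\left(- \frac{2}{3}\right) 5\right) = \left(-158 - 27 i\right) \left(- \frac{10}{3}\right) = \frac{1580}{3} + 90 i$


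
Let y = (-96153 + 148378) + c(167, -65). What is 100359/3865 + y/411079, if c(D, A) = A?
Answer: 41457075761/1588820335 ≈ 26.093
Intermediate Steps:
y = 52160 (y = (-96153 + 148378) - 65 = 52225 - 65 = 52160)
100359/3865 + y/411079 = 100359/3865 + 52160/411079 = 41457075761/1588820335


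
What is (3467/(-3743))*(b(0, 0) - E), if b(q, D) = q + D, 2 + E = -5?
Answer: -24269/3743 ≈ -6.4838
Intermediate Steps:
E = -7 (E = -2 - 5 = -7)
b(q, D) = D + q
(3467/(-3743))*(b(0, 0) - E) = (3467/(-3743))*((0 + 0) - 1*(-7)) = (3467*(-1/3743))*(0 + 7) = -3467/3743*7 = -24269/3743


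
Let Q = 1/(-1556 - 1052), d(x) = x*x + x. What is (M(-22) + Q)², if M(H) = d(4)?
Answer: 2720561281/6801664 ≈ 399.98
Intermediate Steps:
d(x) = x + x² (d(x) = x² + x = x + x²)
Q = -1/2608 (Q = 1/(-2608) = -1/2608 ≈ -0.00038344)
M(H) = 20 (M(H) = 4*(1 + 4) = 4*5 = 20)
(M(-22) + Q)² = (20 - 1/2608)² = (52159/2608)² = 2720561281/6801664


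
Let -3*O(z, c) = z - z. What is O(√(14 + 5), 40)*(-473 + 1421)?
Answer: 0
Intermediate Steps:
O(z, c) = 0 (O(z, c) = -(z - z)/3 = -⅓*0 = 0)
O(√(14 + 5), 40)*(-473 + 1421) = 0*(-473 + 1421) = 0*948 = 0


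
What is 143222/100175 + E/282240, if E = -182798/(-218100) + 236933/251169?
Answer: 4920841799821774823/3441811670496864000 ≈ 1.4297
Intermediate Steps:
E = 5421571009/3043331050 (E = -182798*(-1/218100) + 236933*(1/251169) = 91399/109050 + 236933/251169 = 5421571009/3043331050 ≈ 1.7815)
143222/100175 + E/282240 = 143222/100175 + (5421571009/3043331050)/282240 = 143222*(1/100175) + (5421571009/3043331050)*(1/282240) = 143222/100175 + 5421571009/858949755552000 = 4920841799821774823/3441811670496864000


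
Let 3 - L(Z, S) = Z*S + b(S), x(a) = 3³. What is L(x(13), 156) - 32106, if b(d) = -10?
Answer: -36305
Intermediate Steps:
x(a) = 27
L(Z, S) = 13 - S*Z (L(Z, S) = 3 - (Z*S - 10) = 3 - (S*Z - 10) = 3 - (-10 + S*Z) = 3 + (10 - S*Z) = 13 - S*Z)
L(x(13), 156) - 32106 = (13 - 1*156*27) - 32106 = (13 - 4212) - 32106 = -4199 - 32106 = -36305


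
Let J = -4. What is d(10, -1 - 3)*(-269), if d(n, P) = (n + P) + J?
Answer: -538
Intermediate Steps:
d(n, P) = -4 + P + n (d(n, P) = (n + P) - 4 = (P + n) - 4 = -4 + P + n)
d(10, -1 - 3)*(-269) = (-4 + (-1 - 3) + 10)*(-269) = (-4 - 4 + 10)*(-269) = 2*(-269) = -538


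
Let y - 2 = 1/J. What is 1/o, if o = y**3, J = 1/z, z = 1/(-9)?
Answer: 729/4913 ≈ 0.14838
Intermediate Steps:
z = -1/9 ≈ -0.11111
J = -9 (J = 1/(-1/9) = -9)
y = 17/9 (y = 2 + 1/(-9) = 2 - 1/9 = 17/9 ≈ 1.8889)
o = 4913/729 (o = (17/9)**3 = 4913/729 ≈ 6.7394)
1/o = 1/(4913/729) = 729/4913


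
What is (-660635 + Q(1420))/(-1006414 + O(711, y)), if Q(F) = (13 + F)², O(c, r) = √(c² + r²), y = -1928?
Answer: -1401787765556/1012864916691 - 1392854*√4222705/1012864916691 ≈ -1.3868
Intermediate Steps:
(-660635 + Q(1420))/(-1006414 + O(711, y)) = (-660635 + (13 + 1420)²)/(-1006414 + √(711² + (-1928)²)) = (-660635 + 1433²)/(-1006414 + √(505521 + 3717184)) = (-660635 + 2053489)/(-1006414 + √4222705) = 1392854/(-1006414 + √4222705)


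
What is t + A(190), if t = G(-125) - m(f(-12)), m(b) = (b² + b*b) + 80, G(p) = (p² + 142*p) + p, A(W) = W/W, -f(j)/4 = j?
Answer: -6937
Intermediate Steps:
f(j) = -4*j
A(W) = 1
G(p) = p² + 143*p
m(b) = 80 + 2*b² (m(b) = (b² + b²) + 80 = 2*b² + 80 = 80 + 2*b²)
t = -6938 (t = -125*(143 - 125) - (80 + 2*(-4*(-12))²) = -125*18 - (80 + 2*48²) = -2250 - (80 + 2*2304) = -2250 - (80 + 4608) = -2250 - 1*4688 = -2250 - 4688 = -6938)
t + A(190) = -6938 + 1 = -6937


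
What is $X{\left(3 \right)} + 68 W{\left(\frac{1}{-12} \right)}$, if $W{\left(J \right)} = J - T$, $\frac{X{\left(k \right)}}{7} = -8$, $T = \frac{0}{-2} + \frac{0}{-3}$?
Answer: $- \frac{185}{3} \approx -61.667$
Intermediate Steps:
$T = 0$ ($T = 0 \left(- \frac{1}{2}\right) + 0 \left(- \frac{1}{3}\right) = 0 + 0 = 0$)
$X{\left(k \right)} = -56$ ($X{\left(k \right)} = 7 \left(-8\right) = -56$)
$W{\left(J \right)} = J$ ($W{\left(J \right)} = J - 0 = J + 0 = J$)
$X{\left(3 \right)} + 68 W{\left(\frac{1}{-12} \right)} = -56 + \frac{68}{-12} = -56 + 68 \left(- \frac{1}{12}\right) = -56 - \frac{17}{3} = - \frac{185}{3}$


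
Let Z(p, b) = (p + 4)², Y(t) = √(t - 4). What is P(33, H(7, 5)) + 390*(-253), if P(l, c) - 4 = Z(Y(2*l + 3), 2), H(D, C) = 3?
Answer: -98585 + 8*√65 ≈ -98521.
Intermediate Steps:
Y(t) = √(-4 + t)
Z(p, b) = (4 + p)²
P(l, c) = 4 + (4 + √(-1 + 2*l))² (P(l, c) = 4 + (4 + √(-4 + (2*l + 3)))² = 4 + (4 + √(-4 + (3 + 2*l)))² = 4 + (4 + √(-1 + 2*l))²)
P(33, H(7, 5)) + 390*(-253) = (4 + (4 + √(-1 + 2*33))²) + 390*(-253) = (4 + (4 + √(-1 + 66))²) - 98670 = (4 + (4 + √65)²) - 98670 = -98666 + (4 + √65)²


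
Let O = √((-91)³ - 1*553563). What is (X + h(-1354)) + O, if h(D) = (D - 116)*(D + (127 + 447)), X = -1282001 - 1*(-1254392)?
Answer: 1118991 + I*√1307134 ≈ 1.119e+6 + 1143.3*I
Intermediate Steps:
X = -27609 (X = -1282001 + 1254392 = -27609)
h(D) = (-116 + D)*(574 + D) (h(D) = (-116 + D)*(D + 574) = (-116 + D)*(574 + D))
O = I*√1307134 (O = √(-753571 - 553563) = √(-1307134) = I*√1307134 ≈ 1143.3*I)
(X + h(-1354)) + O = (-27609 + (-66584 + (-1354)² + 458*(-1354))) + I*√1307134 = (-27609 + (-66584 + 1833316 - 620132)) + I*√1307134 = (-27609 + 1146600) + I*√1307134 = 1118991 + I*√1307134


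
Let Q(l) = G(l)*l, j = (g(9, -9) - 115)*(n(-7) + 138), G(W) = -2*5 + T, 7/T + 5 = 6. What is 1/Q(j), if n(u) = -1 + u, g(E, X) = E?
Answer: 1/41340 ≈ 2.4190e-5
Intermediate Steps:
T = 7 (T = 7/(-5 + 6) = 7/1 = 7*1 = 7)
G(W) = -3 (G(W) = -2*5 + 7 = -10 + 7 = -3)
j = -13780 (j = (9 - 115)*((-1 - 7) + 138) = -106*(-8 + 138) = -106*130 = -13780)
Q(l) = -3*l
1/Q(j) = 1/(-3*(-13780)) = 1/41340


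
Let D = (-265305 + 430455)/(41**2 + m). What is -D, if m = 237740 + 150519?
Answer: -5505/12998 ≈ -0.42353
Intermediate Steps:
m = 388259
D = 5505/12998 (D = (-265305 + 430455)/(41**2 + 388259) = 165150/(1681 + 388259) = 165150/389940 = 165150*(1/389940) = 5505/12998 ≈ 0.42353)
-D = -1*5505/12998 = -5505/12998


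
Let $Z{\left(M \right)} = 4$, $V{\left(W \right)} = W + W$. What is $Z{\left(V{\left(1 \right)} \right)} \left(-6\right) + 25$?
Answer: $1$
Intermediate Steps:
$V{\left(W \right)} = 2 W$
$Z{\left(V{\left(1 \right)} \right)} \left(-6\right) + 25 = 4 \left(-6\right) + 25 = -24 + 25 = 1$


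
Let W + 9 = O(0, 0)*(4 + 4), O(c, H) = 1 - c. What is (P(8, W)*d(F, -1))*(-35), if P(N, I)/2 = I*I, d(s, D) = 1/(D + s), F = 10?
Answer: -70/9 ≈ -7.7778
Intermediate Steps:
W = -1 (W = -9 + (1 - 1*0)*(4 + 4) = -9 + (1 + 0)*8 = -9 + 1*8 = -9 + 8 = -1)
P(N, I) = 2*I² (P(N, I) = 2*(I*I) = 2*I²)
(P(8, W)*d(F, -1))*(-35) = ((2*(-1)²)/(-1 + 10))*(-35) = ((2*1)/9)*(-35) = (2*(⅑))*(-35) = (2/9)*(-35) = -70/9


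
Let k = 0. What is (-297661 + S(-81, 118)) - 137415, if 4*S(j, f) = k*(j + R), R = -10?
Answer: -435076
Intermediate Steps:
S(j, f) = 0 (S(j, f) = (0*(j - 10))/4 = (0*(-10 + j))/4 = (¼)*0 = 0)
(-297661 + S(-81, 118)) - 137415 = (-297661 + 0) - 137415 = -297661 - 137415 = -435076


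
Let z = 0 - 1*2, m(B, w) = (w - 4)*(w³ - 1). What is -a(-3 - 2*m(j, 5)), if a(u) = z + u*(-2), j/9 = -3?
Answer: -500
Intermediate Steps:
j = -27 (j = 9*(-3) = -27)
m(B, w) = (-1 + w³)*(-4 + w) (m(B, w) = (-4 + w)*(-1 + w³) = (-1 + w³)*(-4 + w))
z = -2 (z = 0 - 2 = -2)
a(u) = -2 - 2*u (a(u) = -2 + u*(-2) = -2 - 2*u)
-a(-3 - 2*m(j, 5)) = -(-2 - 2*(-3 - 2*(4 + 5⁴ - 1*5 - 4*5³))) = -(-2 - 2*(-3 - 2*(4 + 625 - 5 - 4*125))) = -(-2 - 2*(-3 - 2*(4 + 625 - 5 - 500))) = -(-2 - 2*(-3 - 2*124)) = -(-2 - 2*(-3 - 248)) = -(-2 - 2*(-251)) = -(-2 + 502) = -1*500 = -500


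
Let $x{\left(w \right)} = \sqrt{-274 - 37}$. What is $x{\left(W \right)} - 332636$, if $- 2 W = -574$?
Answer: $-332636 + i \sqrt{311} \approx -3.3264 \cdot 10^{5} + 17.635 i$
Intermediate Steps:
$W = 287$ ($W = \left(- \frac{1}{2}\right) \left(-574\right) = 287$)
$x{\left(w \right)} = i \sqrt{311}$ ($x{\left(w \right)} = \sqrt{-311} = i \sqrt{311}$)
$x{\left(W \right)} - 332636 = i \sqrt{311} - 332636 = -332636 + i \sqrt{311}$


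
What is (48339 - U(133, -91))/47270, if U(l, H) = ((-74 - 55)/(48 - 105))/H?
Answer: 1441003/1409135 ≈ 1.0226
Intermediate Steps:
U(l, H) = 43/(19*H) (U(l, H) = (-129/(-57))/H = (-129*(-1/57))/H = 43/(19*H))
(48339 - U(133, -91))/47270 = (48339 - 43/(19*(-91)))/47270 = (48339 - 43*(-1)/(19*91))*(1/47270) = (48339 - 1*(-43/1729))*(1/47270) = (48339 + 43/1729)*(1/47270) = (83578174/1729)*(1/47270) = 1441003/1409135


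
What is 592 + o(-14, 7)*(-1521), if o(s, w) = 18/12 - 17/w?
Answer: 28061/14 ≈ 2004.4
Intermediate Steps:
o(s, w) = 3/2 - 17/w (o(s, w) = 18*(1/12) - 17/w = 3/2 - 17/w)
592 + o(-14, 7)*(-1521) = 592 + (3/2 - 17/7)*(-1521) = 592 - 13/14*(-1521) = 592 + 19773/14 = 28061/14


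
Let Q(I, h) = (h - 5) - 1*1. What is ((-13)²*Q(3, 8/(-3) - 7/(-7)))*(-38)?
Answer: 147706/3 ≈ 49235.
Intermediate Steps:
Q(I, h) = -6 + h (Q(I, h) = (-5 + h) - 1 = -6 + h)
((-13)²*Q(3, 8/(-3) - 7/(-7)))*(-38) = ((-13)²*(-6 + (8/(-3) - 7/(-7))))*(-38) = (169*(-6 + (8*(-⅓) - 7*(-⅐))))*(-38) = (169*(-6 + (-8/3 + 1)))*(-38) = (169*(-6 - 5/3))*(-38) = (169*(-23/3))*(-38) = -3887/3*(-38) = 147706/3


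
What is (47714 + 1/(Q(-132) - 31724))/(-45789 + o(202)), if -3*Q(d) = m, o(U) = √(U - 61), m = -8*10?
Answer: -13850316810431/13291531085264 - 907443937*√141/39874593255792 ≈ -1.0423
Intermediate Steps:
m = -80
o(U) = √(-61 + U)
Q(d) = 80/3 (Q(d) = -⅓*(-80) = 80/3)
(47714 + 1/(Q(-132) - 31724))/(-45789 + o(202)) = (47714 + 1/(80/3 - 31724))/(-45789 + √(-61 + 202)) = (47714 + 1/(-95092/3))/(-45789 + √141) = (47714 - 3/95092)/(-45789 + √141) = 4537219685/(95092*(-45789 + √141))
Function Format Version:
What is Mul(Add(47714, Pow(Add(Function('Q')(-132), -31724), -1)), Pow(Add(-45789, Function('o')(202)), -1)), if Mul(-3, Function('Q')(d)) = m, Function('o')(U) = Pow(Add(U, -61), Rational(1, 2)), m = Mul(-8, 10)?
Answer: Add(Rational(-13850316810431, 13291531085264), Mul(Rational(-907443937, 39874593255792), Pow(141, Rational(1, 2)))) ≈ -1.0423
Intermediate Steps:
m = -80
Function('o')(U) = Pow(Add(-61, U), Rational(1, 2))
Function('Q')(d) = Rational(80, 3) (Function('Q')(d) = Mul(Rational(-1, 3), -80) = Rational(80, 3))
Mul(Add(47714, Pow(Add(Function('Q')(-132), -31724), -1)), Pow(Add(-45789, Function('o')(202)), -1)) = Mul(Add(47714, Pow(Add(Rational(80, 3), -31724), -1)), Pow(Add(-45789, Pow(Add(-61, 202), Rational(1, 2))), -1)) = Mul(Add(47714, Pow(Rational(-95092, 3), -1)), Pow(Add(-45789, Pow(141, Rational(1, 2))), -1)) = Mul(Add(47714, Rational(-3, 95092)), Pow(Add(-45789, Pow(141, Rational(1, 2))), -1)) = Mul(Rational(4537219685, 95092), Pow(Add(-45789, Pow(141, Rational(1, 2))), -1))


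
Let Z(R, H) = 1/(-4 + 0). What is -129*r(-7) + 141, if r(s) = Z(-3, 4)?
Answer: 693/4 ≈ 173.25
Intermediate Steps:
Z(R, H) = -1/4 (Z(R, H) = 1/(-4) = -1/4)
r(s) = -1/4
-129*r(-7) + 141 = -129*(-1/4) + 141 = 129/4 + 141 = 693/4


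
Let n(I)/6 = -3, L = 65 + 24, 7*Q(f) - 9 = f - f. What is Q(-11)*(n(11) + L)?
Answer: 639/7 ≈ 91.286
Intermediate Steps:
Q(f) = 9/7 (Q(f) = 9/7 + (f - f)/7 = 9/7 + (⅐)*0 = 9/7 + 0 = 9/7)
L = 89
n(I) = -18 (n(I) = 6*(-3) = -18)
Q(-11)*(n(11) + L) = 9*(-18 + 89)/7 = (9/7)*71 = 639/7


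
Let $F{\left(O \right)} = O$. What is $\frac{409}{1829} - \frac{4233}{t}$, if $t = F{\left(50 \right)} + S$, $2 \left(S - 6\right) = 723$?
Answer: $- \frac{15142799}{1527215} \approx -9.9153$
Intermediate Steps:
$S = \frac{735}{2}$ ($S = 6 + \frac{1}{2} \cdot 723 = 6 + \frac{723}{2} = \frac{735}{2} \approx 367.5$)
$t = \frac{835}{2}$ ($t = 50 + \frac{735}{2} = \frac{835}{2} \approx 417.5$)
$\frac{409}{1829} - \frac{4233}{t} = \frac{409}{1829} - \frac{4233}{\frac{835}{2}} = 409 \cdot \frac{1}{1829} - \frac{8466}{835} = \frac{409}{1829} - \frac{8466}{835} = - \frac{15142799}{1527215}$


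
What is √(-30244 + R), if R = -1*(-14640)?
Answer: 2*I*√3901 ≈ 124.92*I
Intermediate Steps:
R = 14640
√(-30244 + R) = √(-30244 + 14640) = √(-15604) = 2*I*√3901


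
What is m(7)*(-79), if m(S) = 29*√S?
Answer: -2291*√7 ≈ -6061.4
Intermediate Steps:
m(7)*(-79) = (29*√7)*(-79) = -2291*√7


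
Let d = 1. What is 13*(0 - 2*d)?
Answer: -26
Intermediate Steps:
13*(0 - 2*d) = 13*(0 - 2*1) = 13*(0 - 2) = 13*(-2) = -26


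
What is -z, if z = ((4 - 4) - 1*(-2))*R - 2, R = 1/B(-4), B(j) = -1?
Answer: 4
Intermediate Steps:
R = -1 (R = 1/(-1) = 1*(-1) = -1)
z = -4 (z = ((4 - 4) - 1*(-2))*(-1) - 2 = (0 + 2)*(-1) - 2 = 2*(-1) - 2 = -2 - 2 = -4)
-z = -1*(-4) = 4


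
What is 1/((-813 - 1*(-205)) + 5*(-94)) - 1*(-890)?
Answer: 959419/1078 ≈ 890.00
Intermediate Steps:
1/((-813 - 1*(-205)) + 5*(-94)) - 1*(-890) = 1/((-813 + 205) - 470) + 890 = 1/(-608 - 470) + 890 = 1/(-1078) + 890 = -1/1078 + 890 = 959419/1078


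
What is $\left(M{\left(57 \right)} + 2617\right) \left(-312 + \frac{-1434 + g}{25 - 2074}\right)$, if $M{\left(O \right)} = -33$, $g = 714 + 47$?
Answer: $- \frac{1650181160}{2049} \approx -8.0536 \cdot 10^{5}$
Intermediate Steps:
$g = 761$
$\left(M{\left(57 \right)} + 2617\right) \left(-312 + \frac{-1434 + g}{25 - 2074}\right) = \left(-33 + 2617\right) \left(-312 + \frac{-1434 + 761}{25 - 2074}\right) = 2584 \left(-312 - \frac{673}{-2049}\right) = 2584 \left(-312 - - \frac{673}{2049}\right) = 2584 \left(-312 + \frac{673}{2049}\right) = 2584 \left(- \frac{638615}{2049}\right) = - \frac{1650181160}{2049}$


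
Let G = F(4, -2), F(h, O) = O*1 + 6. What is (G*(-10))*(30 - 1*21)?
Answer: -360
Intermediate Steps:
F(h, O) = 6 + O (F(h, O) = O + 6 = 6 + O)
G = 4 (G = 6 - 2 = 4)
(G*(-10))*(30 - 1*21) = (4*(-10))*(30 - 1*21) = -40*(30 - 21) = -40*9 = -360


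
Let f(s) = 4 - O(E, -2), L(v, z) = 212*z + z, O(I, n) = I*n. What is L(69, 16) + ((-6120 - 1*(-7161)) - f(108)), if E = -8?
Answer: 4461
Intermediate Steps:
L(v, z) = 213*z
f(s) = -12 (f(s) = 4 - (-8)*(-2) = 4 - 1*16 = 4 - 16 = -12)
L(69, 16) + ((-6120 - 1*(-7161)) - f(108)) = 213*16 + ((-6120 - 1*(-7161)) - 1*(-12)) = 3408 + ((-6120 + 7161) + 12) = 3408 + (1041 + 12) = 3408 + 1053 = 4461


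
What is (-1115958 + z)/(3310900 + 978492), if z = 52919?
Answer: -1063039/4289392 ≈ -0.24783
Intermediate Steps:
(-1115958 + z)/(3310900 + 978492) = (-1115958 + 52919)/(3310900 + 978492) = -1063039/4289392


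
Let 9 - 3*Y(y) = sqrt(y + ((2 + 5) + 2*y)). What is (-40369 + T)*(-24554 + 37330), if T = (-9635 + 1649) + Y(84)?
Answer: -617745152 - 12776*sqrt(259)/3 ≈ -6.1781e+8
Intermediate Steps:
Y(y) = 3 - sqrt(7 + 3*y)/3 (Y(y) = 3 - sqrt(y + ((2 + 5) + 2*y))/3 = 3 - sqrt(y + (7 + 2*y))/3 = 3 - sqrt(7 + 3*y)/3)
T = -7983 - sqrt(259)/3 (T = (-9635 + 1649) + (3 - sqrt(7 + 3*84)/3) = -7986 + (3 - sqrt(7 + 252)/3) = -7986 + (3 - sqrt(259)/3) = -7983 - sqrt(259)/3 ≈ -7988.4)
(-40369 + T)*(-24554 + 37330) = (-40369 + (-7983 - sqrt(259)/3))*(-24554 + 37330) = (-48352 - sqrt(259)/3)*12776 = -617745152 - 12776*sqrt(259)/3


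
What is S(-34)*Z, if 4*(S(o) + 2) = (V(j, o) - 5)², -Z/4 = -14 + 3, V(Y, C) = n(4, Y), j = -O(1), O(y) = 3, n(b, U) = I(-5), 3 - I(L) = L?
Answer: 11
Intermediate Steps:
I(L) = 3 - L
n(b, U) = 8 (n(b, U) = 3 - 1*(-5) = 3 + 5 = 8)
j = -3 (j = -1*3 = -3)
V(Y, C) = 8
Z = 44 (Z = -4*(-14 + 3) = -4*(-11) = 44)
S(o) = ¼ (S(o) = -2 + (8 - 5)²/4 = -2 + (¼)*3² = -2 + (¼)*9 = -2 + 9/4 = ¼)
S(-34)*Z = (¼)*44 = 11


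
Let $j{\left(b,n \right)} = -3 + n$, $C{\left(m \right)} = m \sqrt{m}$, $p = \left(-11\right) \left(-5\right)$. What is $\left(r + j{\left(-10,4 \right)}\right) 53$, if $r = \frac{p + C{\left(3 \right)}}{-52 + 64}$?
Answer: $\frac{3551}{12} + \frac{53 \sqrt{3}}{4} \approx 318.87$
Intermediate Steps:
$p = 55$
$C{\left(m \right)} = m^{\frac{3}{2}}$
$r = \frac{55}{12} + \frac{\sqrt{3}}{4}$ ($r = \frac{55 + 3^{\frac{3}{2}}}{-52 + 64} = \frac{55 + 3 \sqrt{3}}{12} = \left(55 + 3 \sqrt{3}\right) \frac{1}{12} = \frac{55}{12} + \frac{\sqrt{3}}{4} \approx 5.0163$)
$\left(r + j{\left(-10,4 \right)}\right) 53 = \left(\left(\frac{55}{12} + \frac{\sqrt{3}}{4}\right) + \left(-3 + 4\right)\right) 53 = \left(\left(\frac{55}{12} + \frac{\sqrt{3}}{4}\right) + 1\right) 53 = \left(\frac{67}{12} + \frac{\sqrt{3}}{4}\right) 53 = \frac{3551}{12} + \frac{53 \sqrt{3}}{4}$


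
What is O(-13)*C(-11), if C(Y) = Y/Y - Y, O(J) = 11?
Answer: 132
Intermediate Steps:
C(Y) = 1 - Y
O(-13)*C(-11) = 11*(1 - 1*(-11)) = 11*(1 + 11) = 11*12 = 132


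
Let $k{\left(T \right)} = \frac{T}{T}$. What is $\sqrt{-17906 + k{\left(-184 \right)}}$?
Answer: $i \sqrt{17905} \approx 133.81 i$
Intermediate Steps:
$k{\left(T \right)} = 1$
$\sqrt{-17906 + k{\left(-184 \right)}} = \sqrt{-17906 + 1} = \sqrt{-17905} = i \sqrt{17905}$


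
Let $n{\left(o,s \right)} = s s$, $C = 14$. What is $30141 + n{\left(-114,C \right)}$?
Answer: $30337$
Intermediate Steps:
$n{\left(o,s \right)} = s^{2}$
$30141 + n{\left(-114,C \right)} = 30141 + 14^{2} = 30141 + 196 = 30337$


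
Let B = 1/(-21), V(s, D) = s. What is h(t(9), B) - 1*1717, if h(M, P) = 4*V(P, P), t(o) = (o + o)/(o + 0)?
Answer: -36061/21 ≈ -1717.2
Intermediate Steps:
t(o) = 2 (t(o) = (2*o)/o = 2)
B = -1/21 ≈ -0.047619
h(M, P) = 4*P
h(t(9), B) - 1*1717 = 4*(-1/21) - 1*1717 = -4/21 - 1717 = -36061/21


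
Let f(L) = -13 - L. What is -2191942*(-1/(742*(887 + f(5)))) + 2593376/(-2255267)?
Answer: 233657914319/103870832219 ≈ 2.2495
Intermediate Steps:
-2191942*(-1/(742*(887 + f(5)))) + 2593376/(-2255267) = -2191942*(-1/(742*(887 + (-13 - 1*5)))) + 2593376/(-2255267) = -2191942*(-1/(742*(887 + (-13 - 5)))) + 2593376*(-1/2255267) = -2191942*(-1/(742*(887 - 18))) - 2593376/2255267 = -2191942/((-742*869)) - 2593376/2255267 = -2191942/(-644798) - 2593376/2255267 = -2191942*(-1/644798) - 2593376/2255267 = 1095971/322399 - 2593376/2255267 = 233657914319/103870832219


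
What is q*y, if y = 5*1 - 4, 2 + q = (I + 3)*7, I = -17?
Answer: -100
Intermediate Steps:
q = -100 (q = -2 + (-17 + 3)*7 = -2 - 14*7 = -2 - 98 = -100)
y = 1 (y = 5 - 4 = 1)
q*y = -100*1 = -100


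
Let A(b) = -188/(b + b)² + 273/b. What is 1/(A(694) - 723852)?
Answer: -481636/348632992457 ≈ -1.3815e-6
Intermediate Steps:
A(b) = -47/b² + 273/b (A(b) = -188*1/(4*b²) + 273/b = -47/b² + 273/b)
1/(A(694) - 723852) = 1/((-47 + 273*694)/694² - 723852) = 1/((-47 + 189462)/481636 - 723852) = 1/((1/481636)*189415 - 723852) = 1/(189415/481636 - 723852) = 1/(-348632992457/481636) = -481636/348632992457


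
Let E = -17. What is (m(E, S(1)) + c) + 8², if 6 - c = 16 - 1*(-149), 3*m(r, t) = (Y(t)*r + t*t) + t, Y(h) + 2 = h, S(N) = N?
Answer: -266/3 ≈ -88.667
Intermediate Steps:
Y(h) = -2 + h
m(r, t) = t/3 + t²/3 + r*(-2 + t)/3 (m(r, t) = (((-2 + t)*r + t*t) + t)/3 = ((r*(-2 + t) + t²) + t)/3 = ((t² + r*(-2 + t)) + t)/3 = (t + t² + r*(-2 + t))/3 = t/3 + t²/3 + r*(-2 + t)/3)
c = -159 (c = 6 - (16 - 1*(-149)) = 6 - (16 + 149) = 6 - 1*165 = 6 - 165 = -159)
(m(E, S(1)) + c) + 8² = (((⅓)*1 + (⅓)*1² + (⅓)*(-17)*(-2 + 1)) - 159) + 8² = ((⅓ + (⅓)*1 + (⅓)*(-17)*(-1)) - 159) + 64 = ((⅓ + ⅓ + 17/3) - 159) + 64 = (19/3 - 159) + 64 = -458/3 + 64 = -266/3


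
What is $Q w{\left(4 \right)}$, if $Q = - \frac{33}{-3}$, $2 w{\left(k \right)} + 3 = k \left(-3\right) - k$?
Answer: $- \frac{209}{2} \approx -104.5$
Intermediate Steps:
$w{\left(k \right)} = - \frac{3}{2} - 2 k$ ($w{\left(k \right)} = - \frac{3}{2} + \frac{k \left(-3\right) - k}{2} = - \frac{3}{2} + \frac{- 3 k - k}{2} = - \frac{3}{2} + \frac{\left(-4\right) k}{2} = - \frac{3}{2} - 2 k$)
$Q = 11$ ($Q = \left(-33\right) \left(- \frac{1}{3}\right) = 11$)
$Q w{\left(4 \right)} = 11 \left(- \frac{3}{2} - 8\right) = 11 \left(- \frac{19}{2}\right) = - \frac{209}{2}$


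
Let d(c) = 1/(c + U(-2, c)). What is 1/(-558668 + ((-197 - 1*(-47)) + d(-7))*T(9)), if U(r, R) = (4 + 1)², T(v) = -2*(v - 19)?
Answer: -9/5055002 ≈ -1.7804e-6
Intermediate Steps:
T(v) = 38 - 2*v (T(v) = -2*(-19 + v) = 38 - 2*v)
U(r, R) = 25 (U(r, R) = 5² = 25)
d(c) = 1/(25 + c) (d(c) = 1/(c + 25) = 1/(25 + c))
1/(-558668 + ((-197 - 1*(-47)) + d(-7))*T(9)) = 1/(-558668 + ((-197 - 1*(-47)) + 1/(25 - 7))*(38 - 2*9)) = 1/(-558668 + ((-197 + 47) + 1/18)*(38 - 18)) = 1/(-558668 + (-150 + 1/18)*20) = 1/(-558668 - 2699/18*20) = 1/(-558668 - 26990/9) = 1/(-5055002/9) = -9/5055002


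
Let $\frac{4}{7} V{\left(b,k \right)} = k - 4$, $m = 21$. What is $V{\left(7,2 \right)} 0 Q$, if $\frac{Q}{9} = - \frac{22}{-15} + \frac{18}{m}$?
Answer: $0$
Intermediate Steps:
$Q = \frac{732}{35}$ ($Q = 9 \left(- \frac{22}{-15} + \frac{18}{21}\right) = 9 \left(\left(-22\right) \left(- \frac{1}{15}\right) + 18 \cdot \frac{1}{21}\right) = 9 \left(\frac{22}{15} + \frac{6}{7}\right) = 9 \cdot \frac{244}{105} = \frac{732}{35} \approx 20.914$)
$V{\left(b,k \right)} = -7 + \frac{7 k}{4}$ ($V{\left(b,k \right)} = \frac{7 \left(k - 4\right)}{4} = \frac{7 \left(-4 + k\right)}{4} = -7 + \frac{7 k}{4}$)
$V{\left(7,2 \right)} 0 Q = \left(-7 + \frac{7}{4} \cdot 2\right) 0 \cdot \frac{732}{35} = \left(-7 + \frac{7}{2}\right) 0 \cdot \frac{732}{35} = \left(- \frac{7}{2}\right) 0 \cdot \frac{732}{35} = 0 \cdot \frac{732}{35} = 0$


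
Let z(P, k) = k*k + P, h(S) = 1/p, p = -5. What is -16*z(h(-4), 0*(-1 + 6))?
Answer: 16/5 ≈ 3.2000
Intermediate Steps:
h(S) = -1/5 (h(S) = 1/(-5) = -1/5)
z(P, k) = P + k**2 (z(P, k) = k**2 + P = P + k**2)
-16*z(h(-4), 0*(-1 + 6)) = -16*(-1/5 + (0*(-1 + 6))**2) = -16*(-1/5 + (0*5)**2) = -16*(-1/5 + 0**2) = -16*(-1/5 + 0) = -16*(-1/5) = 16/5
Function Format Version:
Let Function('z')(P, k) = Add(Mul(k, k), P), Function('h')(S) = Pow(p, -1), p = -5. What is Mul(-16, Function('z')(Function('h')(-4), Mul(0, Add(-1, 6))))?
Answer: Rational(16, 5) ≈ 3.2000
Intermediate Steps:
Function('h')(S) = Rational(-1, 5) (Function('h')(S) = Pow(-5, -1) = Rational(-1, 5))
Function('z')(P, k) = Add(P, Pow(k, 2)) (Function('z')(P, k) = Add(Pow(k, 2), P) = Add(P, Pow(k, 2)))
Mul(-16, Function('z')(Function('h')(-4), Mul(0, Add(-1, 6)))) = Mul(-16, Add(Rational(-1, 5), Pow(Mul(0, Add(-1, 6)), 2))) = Mul(-16, Add(Rational(-1, 5), Pow(Mul(0, 5), 2))) = Mul(-16, Add(Rational(-1, 5), Pow(0, 2))) = Mul(-16, Add(Rational(-1, 5), 0)) = Mul(-16, Rational(-1, 5)) = Rational(16, 5)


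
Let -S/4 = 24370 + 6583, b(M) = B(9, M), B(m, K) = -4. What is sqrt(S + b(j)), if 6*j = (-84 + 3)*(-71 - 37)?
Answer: 2*I*sqrt(30954) ≈ 351.88*I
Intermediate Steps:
j = 1458 (j = ((-84 + 3)*(-71 - 37))/6 = (-81*(-108))/6 = (1/6)*8748 = 1458)
b(M) = -4
S = -123812 (S = -4*(24370 + 6583) = -4*30953 = -123812)
sqrt(S + b(j)) = sqrt(-123812 - 4) = sqrt(-123816) = 2*I*sqrt(30954)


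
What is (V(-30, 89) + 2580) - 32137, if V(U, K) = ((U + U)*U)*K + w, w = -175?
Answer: 130468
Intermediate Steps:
V(U, K) = -175 + 2*K*U² (V(U, K) = ((U + U)*U)*K - 175 = ((2*U)*U)*K - 175 = (2*U²)*K - 175 = 2*K*U² - 175 = -175 + 2*K*U²)
(V(-30, 89) + 2580) - 32137 = ((-175 + 2*89*(-30)²) + 2580) - 32137 = ((-175 + 2*89*900) + 2580) - 32137 = ((-175 + 160200) + 2580) - 32137 = (160025 + 2580) - 32137 = 162605 - 32137 = 130468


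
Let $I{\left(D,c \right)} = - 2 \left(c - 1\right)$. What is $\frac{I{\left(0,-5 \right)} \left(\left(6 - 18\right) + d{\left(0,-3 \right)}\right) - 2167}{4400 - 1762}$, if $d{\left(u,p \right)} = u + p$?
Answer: $- \frac{2347}{2638} \approx -0.88969$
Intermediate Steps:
$d{\left(u,p \right)} = p + u$
$I{\left(D,c \right)} = 2 - 2 c$ ($I{\left(D,c \right)} = - 2 \left(-1 + c\right) = 2 - 2 c$)
$\frac{I{\left(0,-5 \right)} \left(\left(6 - 18\right) + d{\left(0,-3 \right)}\right) - 2167}{4400 - 1762} = \frac{\left(2 - -10\right) \left(\left(6 - 18\right) + \left(-3 + 0\right)\right) - 2167}{4400 - 1762} = \frac{\left(2 + 10\right) \left(\left(6 - 18\right) - 3\right) - 2167}{2638} = \left(12 \left(-12 - 3\right) - 2167\right) \frac{1}{2638} = \left(12 \left(-15\right) - 2167\right) \frac{1}{2638} = \left(-180 - 2167\right) \frac{1}{2638} = \left(-2347\right) \frac{1}{2638} = - \frac{2347}{2638}$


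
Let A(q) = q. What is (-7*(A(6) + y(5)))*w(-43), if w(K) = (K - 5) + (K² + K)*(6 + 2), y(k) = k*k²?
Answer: -13204800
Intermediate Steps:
y(k) = k³
w(K) = -5 + 8*K² + 9*K (w(K) = (-5 + K) + (K + K²)*8 = (-5 + K) + (8*K + 8*K²) = -5 + 8*K² + 9*K)
(-7*(A(6) + y(5)))*w(-43) = (-7*(6 + 5³))*(-5 + 8*(-43)² + 9*(-43)) = (-7*(6 + 125))*(-5 + 8*1849 - 387) = (-7*131)*(-5 + 14792 - 387) = -917*14400 = -13204800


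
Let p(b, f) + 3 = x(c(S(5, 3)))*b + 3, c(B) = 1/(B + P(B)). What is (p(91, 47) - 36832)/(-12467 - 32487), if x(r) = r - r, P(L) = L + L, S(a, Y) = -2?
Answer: 18416/22477 ≈ 0.81933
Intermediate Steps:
P(L) = 2*L
c(B) = 1/(3*B) (c(B) = 1/(B + 2*B) = 1/(3*B))
x(r) = 0
p(b, f) = 0 (p(b, f) = -3 + (0*b + 3) = -3 + (0 + 3) = -3 + 3 = 0)
(p(91, 47) - 36832)/(-12467 - 32487) = (0 - 36832)/(-12467 - 32487) = -36832/(-44954) = -36832*(-1/44954) = 18416/22477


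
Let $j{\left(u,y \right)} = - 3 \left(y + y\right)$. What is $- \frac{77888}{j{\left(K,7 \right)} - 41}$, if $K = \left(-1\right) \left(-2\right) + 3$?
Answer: $\frac{77888}{83} \approx 938.41$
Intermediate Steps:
$K = 5$ ($K = 2 + 3 = 5$)
$j{\left(u,y \right)} = - 6 y$ ($j{\left(u,y \right)} = - 3 \cdot 2 y = - 6 y$)
$- \frac{77888}{j{\left(K,7 \right)} - 41} = - \frac{77888}{\left(-6\right) 7 - 41} = - \frac{77888}{-42 - 41} = - \frac{77888}{-83} = \left(-77888\right) \left(- \frac{1}{83}\right) = \frac{77888}{83}$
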